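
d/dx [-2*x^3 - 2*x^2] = 2*x*(-3*x - 2)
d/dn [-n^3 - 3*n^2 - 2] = 3*n*(-n - 2)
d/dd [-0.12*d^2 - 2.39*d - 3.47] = -0.24*d - 2.39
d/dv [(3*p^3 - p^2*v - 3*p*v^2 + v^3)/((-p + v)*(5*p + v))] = (-7*p^2 + 10*p*v + v^2)/(25*p^2 + 10*p*v + v^2)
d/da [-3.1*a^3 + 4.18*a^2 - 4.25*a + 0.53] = -9.3*a^2 + 8.36*a - 4.25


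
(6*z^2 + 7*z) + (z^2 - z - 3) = 7*z^2 + 6*z - 3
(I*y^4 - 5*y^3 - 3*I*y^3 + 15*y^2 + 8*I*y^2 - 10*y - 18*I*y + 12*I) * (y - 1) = I*y^5 - 5*y^4 - 4*I*y^4 + 20*y^3 + 11*I*y^3 - 25*y^2 - 26*I*y^2 + 10*y + 30*I*y - 12*I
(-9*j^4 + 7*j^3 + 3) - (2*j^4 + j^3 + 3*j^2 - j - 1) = -11*j^4 + 6*j^3 - 3*j^2 + j + 4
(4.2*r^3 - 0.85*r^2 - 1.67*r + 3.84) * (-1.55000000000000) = -6.51*r^3 + 1.3175*r^2 + 2.5885*r - 5.952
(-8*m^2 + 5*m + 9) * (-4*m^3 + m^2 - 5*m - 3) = 32*m^5 - 28*m^4 + 9*m^3 + 8*m^2 - 60*m - 27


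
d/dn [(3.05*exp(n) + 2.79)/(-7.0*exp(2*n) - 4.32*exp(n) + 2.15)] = (21.35*exp(2*n) + 39.06*exp(n) + 18.6103)*exp(n)/(49.0*exp(4*n) + 60.48*exp(3*n) - 11.4376*exp(2*n) - 18.576*exp(n) + 4.6225)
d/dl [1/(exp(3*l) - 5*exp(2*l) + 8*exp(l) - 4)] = (-3*exp(2*l) + 10*exp(l) - 8)*exp(l)/(exp(3*l) - 5*exp(2*l) + 8*exp(l) - 4)^2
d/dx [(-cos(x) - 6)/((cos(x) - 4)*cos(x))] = (-sin(x) + 24*sin(x)/cos(x)^2 - 12*tan(x))/(cos(x) - 4)^2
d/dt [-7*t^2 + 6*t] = 6 - 14*t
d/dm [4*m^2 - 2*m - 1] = 8*m - 2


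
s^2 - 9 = (s - 3)*(s + 3)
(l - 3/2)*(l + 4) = l^2 + 5*l/2 - 6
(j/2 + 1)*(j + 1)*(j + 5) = j^3/2 + 4*j^2 + 17*j/2 + 5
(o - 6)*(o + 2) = o^2 - 4*o - 12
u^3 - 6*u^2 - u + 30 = (u - 5)*(u - 3)*(u + 2)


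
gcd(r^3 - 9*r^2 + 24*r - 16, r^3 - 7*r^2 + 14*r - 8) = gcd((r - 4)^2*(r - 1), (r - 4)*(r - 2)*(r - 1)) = r^2 - 5*r + 4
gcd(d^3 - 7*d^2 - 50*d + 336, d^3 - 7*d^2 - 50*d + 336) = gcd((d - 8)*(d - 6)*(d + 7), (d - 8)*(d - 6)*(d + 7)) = d^3 - 7*d^2 - 50*d + 336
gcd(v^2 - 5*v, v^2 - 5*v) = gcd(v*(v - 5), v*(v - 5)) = v^2 - 5*v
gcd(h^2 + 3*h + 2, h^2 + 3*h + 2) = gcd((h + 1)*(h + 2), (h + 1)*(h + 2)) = h^2 + 3*h + 2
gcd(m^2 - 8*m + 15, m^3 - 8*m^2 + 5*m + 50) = m - 5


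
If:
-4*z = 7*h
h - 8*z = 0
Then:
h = 0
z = 0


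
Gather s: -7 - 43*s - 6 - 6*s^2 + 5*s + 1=-6*s^2 - 38*s - 12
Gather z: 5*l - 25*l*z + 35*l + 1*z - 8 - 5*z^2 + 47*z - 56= 40*l - 5*z^2 + z*(48 - 25*l) - 64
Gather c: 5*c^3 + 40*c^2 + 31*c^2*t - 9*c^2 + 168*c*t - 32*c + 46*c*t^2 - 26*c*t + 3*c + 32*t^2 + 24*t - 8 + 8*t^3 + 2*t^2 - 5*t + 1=5*c^3 + c^2*(31*t + 31) + c*(46*t^2 + 142*t - 29) + 8*t^3 + 34*t^2 + 19*t - 7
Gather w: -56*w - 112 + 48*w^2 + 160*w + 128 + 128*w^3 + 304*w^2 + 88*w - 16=128*w^3 + 352*w^2 + 192*w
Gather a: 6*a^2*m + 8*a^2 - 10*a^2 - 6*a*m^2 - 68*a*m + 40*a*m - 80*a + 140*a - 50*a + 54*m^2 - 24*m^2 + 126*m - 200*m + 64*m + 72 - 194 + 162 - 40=a^2*(6*m - 2) + a*(-6*m^2 - 28*m + 10) + 30*m^2 - 10*m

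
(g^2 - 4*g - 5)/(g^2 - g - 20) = (g + 1)/(g + 4)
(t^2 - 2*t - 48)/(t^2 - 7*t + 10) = (t^2 - 2*t - 48)/(t^2 - 7*t + 10)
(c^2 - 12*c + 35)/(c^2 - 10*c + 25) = (c - 7)/(c - 5)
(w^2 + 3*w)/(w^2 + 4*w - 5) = w*(w + 3)/(w^2 + 4*w - 5)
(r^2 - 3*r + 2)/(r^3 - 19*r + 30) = (r - 1)/(r^2 + 2*r - 15)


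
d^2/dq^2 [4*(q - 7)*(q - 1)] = 8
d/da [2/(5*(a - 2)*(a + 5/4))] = 8*(3 - 8*a)/(5*(16*a^4 - 24*a^3 - 71*a^2 + 60*a + 100))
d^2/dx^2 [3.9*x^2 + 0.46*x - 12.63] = 7.80000000000000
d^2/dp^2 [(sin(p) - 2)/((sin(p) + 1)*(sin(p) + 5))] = (-sin(p)^4 + 15*sin(p)^3 + 53*sin(p)^2 - 3*sin(p) - 184)/((sin(p) + 1)^2*(sin(p) + 5)^3)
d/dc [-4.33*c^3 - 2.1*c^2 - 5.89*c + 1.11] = -12.99*c^2 - 4.2*c - 5.89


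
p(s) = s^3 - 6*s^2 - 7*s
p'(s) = 3*s^2 - 12*s - 7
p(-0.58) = 1.85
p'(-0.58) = 0.97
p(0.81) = -9.08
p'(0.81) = -14.75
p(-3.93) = -125.86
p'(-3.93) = 86.49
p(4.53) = -61.88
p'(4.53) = 0.20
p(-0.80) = 1.25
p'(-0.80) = 4.52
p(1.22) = -15.65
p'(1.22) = -17.17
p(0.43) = -4.04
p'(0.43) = -11.61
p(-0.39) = 1.76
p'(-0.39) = -1.86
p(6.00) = -42.00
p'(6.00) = 29.00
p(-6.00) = -390.00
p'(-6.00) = 173.00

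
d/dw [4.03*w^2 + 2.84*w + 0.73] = 8.06*w + 2.84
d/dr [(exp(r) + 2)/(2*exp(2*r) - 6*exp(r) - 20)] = -exp(r)/(2*exp(2*r) - 20*exp(r) + 50)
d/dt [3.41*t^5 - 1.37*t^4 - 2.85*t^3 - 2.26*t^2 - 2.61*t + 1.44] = 17.05*t^4 - 5.48*t^3 - 8.55*t^2 - 4.52*t - 2.61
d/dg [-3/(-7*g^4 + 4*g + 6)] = 12*(1 - 7*g^3)/(-7*g^4 + 4*g + 6)^2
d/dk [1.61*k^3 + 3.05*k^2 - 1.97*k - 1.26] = 4.83*k^2 + 6.1*k - 1.97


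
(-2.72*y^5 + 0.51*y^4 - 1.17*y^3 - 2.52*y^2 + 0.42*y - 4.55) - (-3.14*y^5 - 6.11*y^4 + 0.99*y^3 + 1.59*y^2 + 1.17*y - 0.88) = 0.42*y^5 + 6.62*y^4 - 2.16*y^3 - 4.11*y^2 - 0.75*y - 3.67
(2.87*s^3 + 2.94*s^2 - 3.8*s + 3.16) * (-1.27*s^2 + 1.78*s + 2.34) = -3.6449*s^5 + 1.3748*s^4 + 16.775*s^3 - 3.8976*s^2 - 3.2672*s + 7.3944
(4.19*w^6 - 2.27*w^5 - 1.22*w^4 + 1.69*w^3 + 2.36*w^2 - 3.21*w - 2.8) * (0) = 0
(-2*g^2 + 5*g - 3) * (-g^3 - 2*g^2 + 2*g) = 2*g^5 - g^4 - 11*g^3 + 16*g^2 - 6*g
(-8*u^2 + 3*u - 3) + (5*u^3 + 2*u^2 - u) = 5*u^3 - 6*u^2 + 2*u - 3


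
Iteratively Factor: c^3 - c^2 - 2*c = (c)*(c^2 - c - 2) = c*(c - 2)*(c + 1)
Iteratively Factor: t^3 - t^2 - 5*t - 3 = (t - 3)*(t^2 + 2*t + 1) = (t - 3)*(t + 1)*(t + 1)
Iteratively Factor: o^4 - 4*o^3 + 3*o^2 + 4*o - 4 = (o - 2)*(o^3 - 2*o^2 - o + 2) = (o - 2)^2*(o^2 - 1) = (o - 2)^2*(o - 1)*(o + 1)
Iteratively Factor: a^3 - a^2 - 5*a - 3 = (a + 1)*(a^2 - 2*a - 3) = (a + 1)^2*(a - 3)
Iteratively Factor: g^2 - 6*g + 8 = (g - 4)*(g - 2)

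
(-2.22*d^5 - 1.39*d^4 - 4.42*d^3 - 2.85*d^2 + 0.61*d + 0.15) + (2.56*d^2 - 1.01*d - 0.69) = -2.22*d^5 - 1.39*d^4 - 4.42*d^3 - 0.29*d^2 - 0.4*d - 0.54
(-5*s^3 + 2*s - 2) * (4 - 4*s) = 20*s^4 - 20*s^3 - 8*s^2 + 16*s - 8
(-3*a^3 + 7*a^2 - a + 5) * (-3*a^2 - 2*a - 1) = 9*a^5 - 15*a^4 - 8*a^3 - 20*a^2 - 9*a - 5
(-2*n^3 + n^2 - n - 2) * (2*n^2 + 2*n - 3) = -4*n^5 - 2*n^4 + 6*n^3 - 9*n^2 - n + 6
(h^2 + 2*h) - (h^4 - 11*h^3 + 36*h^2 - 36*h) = -h^4 + 11*h^3 - 35*h^2 + 38*h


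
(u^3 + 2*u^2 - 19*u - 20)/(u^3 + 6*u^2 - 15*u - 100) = (u + 1)/(u + 5)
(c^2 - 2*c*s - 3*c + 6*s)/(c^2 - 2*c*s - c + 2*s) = (c - 3)/(c - 1)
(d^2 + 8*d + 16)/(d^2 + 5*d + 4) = (d + 4)/(d + 1)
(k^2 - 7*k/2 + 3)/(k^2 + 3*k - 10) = (k - 3/2)/(k + 5)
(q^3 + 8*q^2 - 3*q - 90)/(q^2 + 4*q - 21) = (q^2 + 11*q + 30)/(q + 7)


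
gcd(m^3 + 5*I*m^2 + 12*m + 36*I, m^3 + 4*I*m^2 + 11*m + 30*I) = m^2 - I*m + 6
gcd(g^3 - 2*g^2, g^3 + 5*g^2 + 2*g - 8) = 1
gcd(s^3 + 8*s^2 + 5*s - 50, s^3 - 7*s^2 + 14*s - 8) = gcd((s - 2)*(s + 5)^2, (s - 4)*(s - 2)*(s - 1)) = s - 2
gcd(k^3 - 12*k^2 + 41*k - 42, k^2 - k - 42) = k - 7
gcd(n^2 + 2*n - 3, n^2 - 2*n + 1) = n - 1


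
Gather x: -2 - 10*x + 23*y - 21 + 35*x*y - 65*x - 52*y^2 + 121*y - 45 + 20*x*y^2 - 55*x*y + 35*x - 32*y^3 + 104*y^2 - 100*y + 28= x*(20*y^2 - 20*y - 40) - 32*y^3 + 52*y^2 + 44*y - 40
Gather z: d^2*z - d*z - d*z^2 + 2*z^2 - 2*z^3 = -2*z^3 + z^2*(2 - d) + z*(d^2 - d)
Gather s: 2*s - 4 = 2*s - 4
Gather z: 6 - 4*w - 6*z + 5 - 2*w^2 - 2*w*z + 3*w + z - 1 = -2*w^2 - w + z*(-2*w - 5) + 10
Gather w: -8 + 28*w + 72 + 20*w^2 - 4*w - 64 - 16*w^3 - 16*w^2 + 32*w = -16*w^3 + 4*w^2 + 56*w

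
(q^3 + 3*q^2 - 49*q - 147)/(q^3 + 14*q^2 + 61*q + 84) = (q - 7)/(q + 4)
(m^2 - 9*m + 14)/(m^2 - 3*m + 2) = (m - 7)/(m - 1)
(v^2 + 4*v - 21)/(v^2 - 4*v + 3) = (v + 7)/(v - 1)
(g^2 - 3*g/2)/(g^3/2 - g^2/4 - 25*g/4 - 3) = 2*g*(3 - 2*g)/(-2*g^3 + g^2 + 25*g + 12)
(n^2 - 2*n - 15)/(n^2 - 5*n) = (n + 3)/n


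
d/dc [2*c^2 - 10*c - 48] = 4*c - 10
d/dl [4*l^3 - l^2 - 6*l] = 12*l^2 - 2*l - 6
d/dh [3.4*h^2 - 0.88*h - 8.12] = 6.8*h - 0.88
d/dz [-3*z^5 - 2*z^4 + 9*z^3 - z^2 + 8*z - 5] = -15*z^4 - 8*z^3 + 27*z^2 - 2*z + 8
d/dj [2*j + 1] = 2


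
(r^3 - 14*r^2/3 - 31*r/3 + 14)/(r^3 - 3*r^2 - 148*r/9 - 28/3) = 3*(r - 1)/(3*r + 2)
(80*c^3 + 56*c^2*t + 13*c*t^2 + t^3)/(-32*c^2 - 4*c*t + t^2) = (20*c^2 + 9*c*t + t^2)/(-8*c + t)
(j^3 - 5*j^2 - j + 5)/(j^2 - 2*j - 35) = (-j^3 + 5*j^2 + j - 5)/(-j^2 + 2*j + 35)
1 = 1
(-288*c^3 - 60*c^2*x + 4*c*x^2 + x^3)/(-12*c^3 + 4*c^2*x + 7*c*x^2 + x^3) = (-48*c^2 - 2*c*x + x^2)/(-2*c^2 + c*x + x^2)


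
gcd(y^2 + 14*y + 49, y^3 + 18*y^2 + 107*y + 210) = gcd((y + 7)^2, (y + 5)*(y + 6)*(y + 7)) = y + 7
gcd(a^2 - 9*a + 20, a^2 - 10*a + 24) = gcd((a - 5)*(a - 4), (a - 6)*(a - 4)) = a - 4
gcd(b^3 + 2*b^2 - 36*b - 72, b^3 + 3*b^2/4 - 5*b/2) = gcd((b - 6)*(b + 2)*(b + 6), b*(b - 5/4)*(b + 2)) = b + 2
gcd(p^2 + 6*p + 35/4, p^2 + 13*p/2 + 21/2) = p + 7/2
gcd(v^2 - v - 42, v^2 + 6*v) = v + 6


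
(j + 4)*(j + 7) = j^2 + 11*j + 28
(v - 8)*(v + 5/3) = v^2 - 19*v/3 - 40/3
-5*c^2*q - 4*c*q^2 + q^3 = q*(-5*c + q)*(c + q)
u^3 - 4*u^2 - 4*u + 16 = (u - 4)*(u - 2)*(u + 2)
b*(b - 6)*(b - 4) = b^3 - 10*b^2 + 24*b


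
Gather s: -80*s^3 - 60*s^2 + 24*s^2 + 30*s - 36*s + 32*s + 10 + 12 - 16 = -80*s^3 - 36*s^2 + 26*s + 6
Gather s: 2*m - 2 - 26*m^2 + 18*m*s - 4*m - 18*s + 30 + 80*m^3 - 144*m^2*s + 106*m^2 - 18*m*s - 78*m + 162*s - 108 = 80*m^3 + 80*m^2 - 80*m + s*(144 - 144*m^2) - 80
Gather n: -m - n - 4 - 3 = -m - n - 7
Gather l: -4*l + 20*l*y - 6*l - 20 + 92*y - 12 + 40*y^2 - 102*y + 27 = l*(20*y - 10) + 40*y^2 - 10*y - 5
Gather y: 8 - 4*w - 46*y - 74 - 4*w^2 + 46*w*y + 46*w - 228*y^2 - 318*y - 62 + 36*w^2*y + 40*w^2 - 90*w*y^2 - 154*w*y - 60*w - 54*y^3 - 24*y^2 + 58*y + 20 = 36*w^2 - 18*w - 54*y^3 + y^2*(-90*w - 252) + y*(36*w^2 - 108*w - 306) - 108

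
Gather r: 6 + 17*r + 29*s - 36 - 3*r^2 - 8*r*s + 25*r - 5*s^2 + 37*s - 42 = -3*r^2 + r*(42 - 8*s) - 5*s^2 + 66*s - 72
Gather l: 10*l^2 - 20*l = 10*l^2 - 20*l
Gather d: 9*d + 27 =9*d + 27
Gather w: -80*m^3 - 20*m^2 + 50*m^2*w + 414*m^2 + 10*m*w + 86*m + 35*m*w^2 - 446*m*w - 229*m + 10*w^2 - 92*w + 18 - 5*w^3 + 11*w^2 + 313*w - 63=-80*m^3 + 394*m^2 - 143*m - 5*w^3 + w^2*(35*m + 21) + w*(50*m^2 - 436*m + 221) - 45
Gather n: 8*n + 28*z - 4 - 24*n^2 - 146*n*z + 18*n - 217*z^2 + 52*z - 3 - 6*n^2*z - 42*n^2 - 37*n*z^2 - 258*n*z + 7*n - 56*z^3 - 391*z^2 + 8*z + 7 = n^2*(-6*z - 66) + n*(-37*z^2 - 404*z + 33) - 56*z^3 - 608*z^2 + 88*z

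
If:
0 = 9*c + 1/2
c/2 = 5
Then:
No Solution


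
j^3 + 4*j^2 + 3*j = j*(j + 1)*(j + 3)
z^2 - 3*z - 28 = (z - 7)*(z + 4)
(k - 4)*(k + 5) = k^2 + k - 20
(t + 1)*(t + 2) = t^2 + 3*t + 2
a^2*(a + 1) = a^3 + a^2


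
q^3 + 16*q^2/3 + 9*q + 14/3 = (q + 1)*(q + 2)*(q + 7/3)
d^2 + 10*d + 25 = (d + 5)^2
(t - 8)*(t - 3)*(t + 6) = t^3 - 5*t^2 - 42*t + 144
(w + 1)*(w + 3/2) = w^2 + 5*w/2 + 3/2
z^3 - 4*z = z*(z - 2)*(z + 2)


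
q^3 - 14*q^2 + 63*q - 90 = (q - 6)*(q - 5)*(q - 3)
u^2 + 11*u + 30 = (u + 5)*(u + 6)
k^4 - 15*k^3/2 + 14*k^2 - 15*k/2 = k*(k - 5)*(k - 3/2)*(k - 1)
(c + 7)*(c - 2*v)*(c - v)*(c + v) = c^4 - 2*c^3*v + 7*c^3 - c^2*v^2 - 14*c^2*v + 2*c*v^3 - 7*c*v^2 + 14*v^3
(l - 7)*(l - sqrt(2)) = l^2 - 7*l - sqrt(2)*l + 7*sqrt(2)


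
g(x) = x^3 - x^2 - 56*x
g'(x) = 3*x^2 - 2*x - 56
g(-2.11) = 104.31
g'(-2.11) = -38.42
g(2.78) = -141.92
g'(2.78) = -38.37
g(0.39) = -21.93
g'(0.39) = -56.32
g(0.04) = -2.24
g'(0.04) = -56.08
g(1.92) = -104.13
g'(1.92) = -48.78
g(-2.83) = 127.81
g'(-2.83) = -26.31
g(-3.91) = 143.90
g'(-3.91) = -2.32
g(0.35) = -19.68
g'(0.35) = -56.33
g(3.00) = -150.00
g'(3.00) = -35.00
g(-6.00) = 84.00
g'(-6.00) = 64.00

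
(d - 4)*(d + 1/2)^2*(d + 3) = d^4 - 51*d^2/4 - 49*d/4 - 3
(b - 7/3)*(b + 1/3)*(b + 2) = b^3 - 43*b/9 - 14/9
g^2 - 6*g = g*(g - 6)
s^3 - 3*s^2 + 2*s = s*(s - 2)*(s - 1)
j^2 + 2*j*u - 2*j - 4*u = (j - 2)*(j + 2*u)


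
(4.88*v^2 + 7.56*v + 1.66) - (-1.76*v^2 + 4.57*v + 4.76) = 6.64*v^2 + 2.99*v - 3.1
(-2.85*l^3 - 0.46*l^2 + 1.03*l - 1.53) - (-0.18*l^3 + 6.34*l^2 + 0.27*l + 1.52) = -2.67*l^3 - 6.8*l^2 + 0.76*l - 3.05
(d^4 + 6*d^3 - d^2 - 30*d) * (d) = d^5 + 6*d^4 - d^3 - 30*d^2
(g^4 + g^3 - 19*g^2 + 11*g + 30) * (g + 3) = g^5 + 4*g^4 - 16*g^3 - 46*g^2 + 63*g + 90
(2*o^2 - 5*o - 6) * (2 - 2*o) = -4*o^3 + 14*o^2 + 2*o - 12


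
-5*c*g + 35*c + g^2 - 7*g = (-5*c + g)*(g - 7)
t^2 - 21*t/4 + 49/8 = (t - 7/2)*(t - 7/4)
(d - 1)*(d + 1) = d^2 - 1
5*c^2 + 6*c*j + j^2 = (c + j)*(5*c + j)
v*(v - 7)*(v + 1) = v^3 - 6*v^2 - 7*v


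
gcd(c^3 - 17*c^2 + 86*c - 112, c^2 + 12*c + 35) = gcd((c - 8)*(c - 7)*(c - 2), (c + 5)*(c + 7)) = 1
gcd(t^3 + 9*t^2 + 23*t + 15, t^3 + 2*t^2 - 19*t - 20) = t^2 + 6*t + 5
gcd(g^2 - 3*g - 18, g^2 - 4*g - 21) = g + 3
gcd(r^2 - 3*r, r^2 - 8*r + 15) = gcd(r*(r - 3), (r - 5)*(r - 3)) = r - 3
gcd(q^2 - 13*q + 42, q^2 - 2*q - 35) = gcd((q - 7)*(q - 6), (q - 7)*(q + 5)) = q - 7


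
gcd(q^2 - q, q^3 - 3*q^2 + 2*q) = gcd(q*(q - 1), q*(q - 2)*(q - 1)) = q^2 - q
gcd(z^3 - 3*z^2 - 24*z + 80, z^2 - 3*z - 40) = z + 5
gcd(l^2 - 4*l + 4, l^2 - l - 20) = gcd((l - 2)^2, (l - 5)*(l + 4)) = 1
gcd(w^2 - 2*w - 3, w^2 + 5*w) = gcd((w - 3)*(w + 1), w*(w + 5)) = 1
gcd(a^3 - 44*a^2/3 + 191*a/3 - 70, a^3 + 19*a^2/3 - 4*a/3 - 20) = a - 5/3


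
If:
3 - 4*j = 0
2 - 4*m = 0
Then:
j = 3/4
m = 1/2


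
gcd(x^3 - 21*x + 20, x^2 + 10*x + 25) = x + 5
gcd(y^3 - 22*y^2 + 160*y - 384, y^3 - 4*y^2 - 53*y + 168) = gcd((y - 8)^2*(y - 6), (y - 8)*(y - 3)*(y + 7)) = y - 8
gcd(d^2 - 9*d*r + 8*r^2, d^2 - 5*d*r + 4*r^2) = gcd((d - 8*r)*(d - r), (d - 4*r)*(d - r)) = -d + r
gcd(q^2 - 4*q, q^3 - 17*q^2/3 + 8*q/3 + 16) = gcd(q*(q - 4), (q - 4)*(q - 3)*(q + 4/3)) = q - 4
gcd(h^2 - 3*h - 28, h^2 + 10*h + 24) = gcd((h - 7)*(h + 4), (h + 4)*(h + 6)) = h + 4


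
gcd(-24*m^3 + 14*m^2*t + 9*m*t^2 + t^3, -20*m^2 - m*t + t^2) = 4*m + t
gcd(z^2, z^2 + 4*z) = z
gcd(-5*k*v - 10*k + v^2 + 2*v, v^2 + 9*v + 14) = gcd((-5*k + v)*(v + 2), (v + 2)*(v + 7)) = v + 2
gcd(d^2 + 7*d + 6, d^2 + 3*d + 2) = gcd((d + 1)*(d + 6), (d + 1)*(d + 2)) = d + 1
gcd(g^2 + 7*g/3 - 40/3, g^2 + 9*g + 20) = g + 5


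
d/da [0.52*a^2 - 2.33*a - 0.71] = 1.04*a - 2.33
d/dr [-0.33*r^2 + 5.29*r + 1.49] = 5.29 - 0.66*r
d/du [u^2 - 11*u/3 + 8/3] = 2*u - 11/3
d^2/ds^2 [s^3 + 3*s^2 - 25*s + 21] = 6*s + 6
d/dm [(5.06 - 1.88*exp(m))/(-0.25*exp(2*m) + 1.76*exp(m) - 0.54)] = (-0.47*exp(2*m) + 2.53*exp(m) - 7.8904)*exp(m)/(0.0625*exp(4*m) - 0.88*exp(3*m) + 3.3676*exp(2*m) - 1.9008*exp(m) + 0.2916)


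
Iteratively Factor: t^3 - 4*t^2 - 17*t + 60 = (t - 5)*(t^2 + t - 12) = (t - 5)*(t - 3)*(t + 4)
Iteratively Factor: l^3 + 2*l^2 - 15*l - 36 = (l - 4)*(l^2 + 6*l + 9) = (l - 4)*(l + 3)*(l + 3)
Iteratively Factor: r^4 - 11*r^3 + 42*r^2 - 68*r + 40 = (r - 2)*(r^3 - 9*r^2 + 24*r - 20) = (r - 2)^2*(r^2 - 7*r + 10) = (r - 2)^3*(r - 5)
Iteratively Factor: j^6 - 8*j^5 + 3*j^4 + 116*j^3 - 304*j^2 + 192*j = (j - 4)*(j^5 - 4*j^4 - 13*j^3 + 64*j^2 - 48*j) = (j - 4)*(j - 1)*(j^4 - 3*j^3 - 16*j^2 + 48*j) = (j - 4)^2*(j - 1)*(j^3 + j^2 - 12*j) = (j - 4)^2*(j - 1)*(j + 4)*(j^2 - 3*j) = j*(j - 4)^2*(j - 1)*(j + 4)*(j - 3)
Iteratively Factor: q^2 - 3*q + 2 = (q - 2)*(q - 1)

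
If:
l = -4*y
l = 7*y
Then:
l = 0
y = 0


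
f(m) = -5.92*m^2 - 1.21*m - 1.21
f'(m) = -11.84*m - 1.21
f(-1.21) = -8.41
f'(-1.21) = 13.12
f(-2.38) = -31.86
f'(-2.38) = 26.97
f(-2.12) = -25.25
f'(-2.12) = 23.89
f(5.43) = -182.33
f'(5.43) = -65.50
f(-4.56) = -118.79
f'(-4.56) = 52.78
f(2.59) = -44.06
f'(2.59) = -31.88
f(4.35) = -118.49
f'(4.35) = -52.71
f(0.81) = -6.07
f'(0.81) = -10.80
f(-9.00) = -469.84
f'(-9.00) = 105.35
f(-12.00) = -839.17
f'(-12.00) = 140.87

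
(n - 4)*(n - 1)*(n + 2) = n^3 - 3*n^2 - 6*n + 8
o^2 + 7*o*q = o*(o + 7*q)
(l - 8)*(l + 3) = l^2 - 5*l - 24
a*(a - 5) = a^2 - 5*a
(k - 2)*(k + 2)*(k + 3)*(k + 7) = k^4 + 10*k^3 + 17*k^2 - 40*k - 84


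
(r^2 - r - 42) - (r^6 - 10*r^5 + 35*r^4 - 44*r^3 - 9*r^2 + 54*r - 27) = -r^6 + 10*r^5 - 35*r^4 + 44*r^3 + 10*r^2 - 55*r - 15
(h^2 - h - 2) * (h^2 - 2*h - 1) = h^4 - 3*h^3 - h^2 + 5*h + 2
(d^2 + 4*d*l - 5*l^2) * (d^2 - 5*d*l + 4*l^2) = d^4 - d^3*l - 21*d^2*l^2 + 41*d*l^3 - 20*l^4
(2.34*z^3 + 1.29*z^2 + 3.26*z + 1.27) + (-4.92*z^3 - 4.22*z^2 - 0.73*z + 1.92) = -2.58*z^3 - 2.93*z^2 + 2.53*z + 3.19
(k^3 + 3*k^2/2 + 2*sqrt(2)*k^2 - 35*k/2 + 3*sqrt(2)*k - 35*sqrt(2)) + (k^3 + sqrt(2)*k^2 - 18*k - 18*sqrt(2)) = 2*k^3 + 3*k^2/2 + 3*sqrt(2)*k^2 - 71*k/2 + 3*sqrt(2)*k - 53*sqrt(2)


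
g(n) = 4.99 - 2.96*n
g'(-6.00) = -2.96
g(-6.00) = 22.75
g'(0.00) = -2.96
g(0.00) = 4.99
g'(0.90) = -2.96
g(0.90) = 2.33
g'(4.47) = -2.96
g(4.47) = -8.24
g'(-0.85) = -2.96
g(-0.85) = 7.51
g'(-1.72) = -2.96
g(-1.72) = 10.08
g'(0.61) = -2.96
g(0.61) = 3.18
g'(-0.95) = -2.96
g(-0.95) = 7.80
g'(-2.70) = -2.96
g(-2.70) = 12.98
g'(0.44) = -2.96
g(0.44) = 3.69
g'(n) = -2.96000000000000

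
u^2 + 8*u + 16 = (u + 4)^2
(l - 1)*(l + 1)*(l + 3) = l^3 + 3*l^2 - l - 3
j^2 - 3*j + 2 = (j - 2)*(j - 1)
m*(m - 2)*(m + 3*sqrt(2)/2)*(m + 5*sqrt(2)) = m^4 - 2*m^3 + 13*sqrt(2)*m^3/2 - 13*sqrt(2)*m^2 + 15*m^2 - 30*m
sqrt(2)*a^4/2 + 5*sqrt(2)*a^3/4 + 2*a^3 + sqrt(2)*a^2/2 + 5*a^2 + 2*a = a*(a + 1/2)*(a + 2*sqrt(2))*(sqrt(2)*a/2 + sqrt(2))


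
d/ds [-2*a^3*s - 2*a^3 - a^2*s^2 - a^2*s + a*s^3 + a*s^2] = a*(-2*a^2 - 2*a*s - a + 3*s^2 + 2*s)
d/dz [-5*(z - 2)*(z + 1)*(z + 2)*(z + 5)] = -20*z^3 - 90*z^2 - 10*z + 120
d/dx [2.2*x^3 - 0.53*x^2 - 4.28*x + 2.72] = 6.6*x^2 - 1.06*x - 4.28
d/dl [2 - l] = -1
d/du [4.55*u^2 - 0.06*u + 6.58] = 9.1*u - 0.06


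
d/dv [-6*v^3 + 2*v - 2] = 2 - 18*v^2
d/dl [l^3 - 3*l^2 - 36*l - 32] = 3*l^2 - 6*l - 36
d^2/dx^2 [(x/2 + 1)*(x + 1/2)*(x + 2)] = 3*x + 9/2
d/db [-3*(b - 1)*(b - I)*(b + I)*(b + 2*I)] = -12*b^3 + b^2*(9 - 18*I) + b*(-6 + 12*I) + 3 - 6*I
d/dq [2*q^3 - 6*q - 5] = 6*q^2 - 6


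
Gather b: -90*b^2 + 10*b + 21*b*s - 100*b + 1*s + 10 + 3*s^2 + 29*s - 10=-90*b^2 + b*(21*s - 90) + 3*s^2 + 30*s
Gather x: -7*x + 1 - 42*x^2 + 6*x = -42*x^2 - x + 1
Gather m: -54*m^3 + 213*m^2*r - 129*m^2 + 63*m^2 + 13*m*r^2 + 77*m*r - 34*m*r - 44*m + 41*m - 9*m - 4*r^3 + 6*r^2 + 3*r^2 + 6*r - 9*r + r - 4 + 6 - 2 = -54*m^3 + m^2*(213*r - 66) + m*(13*r^2 + 43*r - 12) - 4*r^3 + 9*r^2 - 2*r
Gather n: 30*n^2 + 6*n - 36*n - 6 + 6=30*n^2 - 30*n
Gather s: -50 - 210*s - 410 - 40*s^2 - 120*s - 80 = -40*s^2 - 330*s - 540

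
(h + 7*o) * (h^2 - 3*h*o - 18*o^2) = h^3 + 4*h^2*o - 39*h*o^2 - 126*o^3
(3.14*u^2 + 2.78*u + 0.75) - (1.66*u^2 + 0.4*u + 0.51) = 1.48*u^2 + 2.38*u + 0.24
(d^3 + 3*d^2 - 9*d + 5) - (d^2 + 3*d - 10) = d^3 + 2*d^2 - 12*d + 15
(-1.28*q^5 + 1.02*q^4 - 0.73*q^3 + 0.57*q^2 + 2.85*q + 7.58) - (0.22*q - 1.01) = -1.28*q^5 + 1.02*q^4 - 0.73*q^3 + 0.57*q^2 + 2.63*q + 8.59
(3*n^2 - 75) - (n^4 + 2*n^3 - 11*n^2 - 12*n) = -n^4 - 2*n^3 + 14*n^2 + 12*n - 75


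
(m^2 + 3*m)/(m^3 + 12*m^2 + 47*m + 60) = m/(m^2 + 9*m + 20)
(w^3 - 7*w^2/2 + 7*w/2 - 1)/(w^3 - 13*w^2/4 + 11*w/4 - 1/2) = 2*(2*w - 1)/(4*w - 1)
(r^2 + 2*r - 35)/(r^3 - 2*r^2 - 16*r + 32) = (r^2 + 2*r - 35)/(r^3 - 2*r^2 - 16*r + 32)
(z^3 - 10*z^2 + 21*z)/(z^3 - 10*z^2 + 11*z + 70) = z*(z - 3)/(z^2 - 3*z - 10)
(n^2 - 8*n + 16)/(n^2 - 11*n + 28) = (n - 4)/(n - 7)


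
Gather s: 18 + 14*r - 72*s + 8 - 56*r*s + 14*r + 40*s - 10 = 28*r + s*(-56*r - 32) + 16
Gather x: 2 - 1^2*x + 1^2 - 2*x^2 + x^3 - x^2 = x^3 - 3*x^2 - x + 3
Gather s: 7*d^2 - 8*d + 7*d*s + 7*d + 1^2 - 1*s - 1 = 7*d^2 - d + s*(7*d - 1)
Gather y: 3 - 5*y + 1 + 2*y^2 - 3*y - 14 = 2*y^2 - 8*y - 10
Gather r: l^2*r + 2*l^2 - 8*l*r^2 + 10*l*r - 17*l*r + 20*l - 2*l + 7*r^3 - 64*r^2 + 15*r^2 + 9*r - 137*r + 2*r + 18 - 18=2*l^2 + 18*l + 7*r^3 + r^2*(-8*l - 49) + r*(l^2 - 7*l - 126)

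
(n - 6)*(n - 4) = n^2 - 10*n + 24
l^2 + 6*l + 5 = (l + 1)*(l + 5)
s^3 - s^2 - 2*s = s*(s - 2)*(s + 1)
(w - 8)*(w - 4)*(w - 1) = w^3 - 13*w^2 + 44*w - 32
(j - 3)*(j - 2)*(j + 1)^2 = j^4 - 3*j^3 - 3*j^2 + 7*j + 6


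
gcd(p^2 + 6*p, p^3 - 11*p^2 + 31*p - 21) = 1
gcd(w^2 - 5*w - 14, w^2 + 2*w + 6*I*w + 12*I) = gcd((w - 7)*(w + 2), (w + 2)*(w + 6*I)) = w + 2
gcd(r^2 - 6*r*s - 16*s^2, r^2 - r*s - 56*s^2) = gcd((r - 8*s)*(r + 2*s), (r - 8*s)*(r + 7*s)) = r - 8*s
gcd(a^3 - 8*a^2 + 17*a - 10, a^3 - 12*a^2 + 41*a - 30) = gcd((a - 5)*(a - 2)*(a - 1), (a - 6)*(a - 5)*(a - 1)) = a^2 - 6*a + 5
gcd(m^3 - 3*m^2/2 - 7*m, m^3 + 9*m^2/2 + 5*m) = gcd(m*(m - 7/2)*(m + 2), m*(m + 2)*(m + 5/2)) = m^2 + 2*m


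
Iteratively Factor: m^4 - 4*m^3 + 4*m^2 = (m)*(m^3 - 4*m^2 + 4*m) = m*(m - 2)*(m^2 - 2*m) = m^2*(m - 2)*(m - 2)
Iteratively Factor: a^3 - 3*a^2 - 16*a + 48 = (a + 4)*(a^2 - 7*a + 12) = (a - 4)*(a + 4)*(a - 3)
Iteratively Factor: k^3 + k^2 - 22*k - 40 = (k - 5)*(k^2 + 6*k + 8) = (k - 5)*(k + 2)*(k + 4)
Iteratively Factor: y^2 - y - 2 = (y - 2)*(y + 1)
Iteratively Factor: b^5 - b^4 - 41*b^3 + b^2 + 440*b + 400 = (b - 5)*(b^4 + 4*b^3 - 21*b^2 - 104*b - 80) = (b - 5)*(b + 1)*(b^3 + 3*b^2 - 24*b - 80) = (b - 5)^2*(b + 1)*(b^2 + 8*b + 16) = (b - 5)^2*(b + 1)*(b + 4)*(b + 4)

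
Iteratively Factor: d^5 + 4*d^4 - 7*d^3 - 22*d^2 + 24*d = (d + 4)*(d^4 - 7*d^2 + 6*d) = d*(d + 4)*(d^3 - 7*d + 6) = d*(d + 3)*(d + 4)*(d^2 - 3*d + 2) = d*(d - 1)*(d + 3)*(d + 4)*(d - 2)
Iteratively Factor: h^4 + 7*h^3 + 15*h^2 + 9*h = (h + 1)*(h^3 + 6*h^2 + 9*h) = (h + 1)*(h + 3)*(h^2 + 3*h) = h*(h + 1)*(h + 3)*(h + 3)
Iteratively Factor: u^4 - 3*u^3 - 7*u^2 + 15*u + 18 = (u + 1)*(u^3 - 4*u^2 - 3*u + 18) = (u - 3)*(u + 1)*(u^2 - u - 6) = (u - 3)*(u + 1)*(u + 2)*(u - 3)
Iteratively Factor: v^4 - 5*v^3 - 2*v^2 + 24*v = (v)*(v^3 - 5*v^2 - 2*v + 24) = v*(v - 3)*(v^2 - 2*v - 8) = v*(v - 3)*(v + 2)*(v - 4)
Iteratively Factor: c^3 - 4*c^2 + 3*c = (c - 3)*(c^2 - c) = c*(c - 3)*(c - 1)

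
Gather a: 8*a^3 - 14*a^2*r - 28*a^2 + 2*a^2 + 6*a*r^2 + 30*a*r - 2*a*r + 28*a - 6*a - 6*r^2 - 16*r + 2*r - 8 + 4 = 8*a^3 + a^2*(-14*r - 26) + a*(6*r^2 + 28*r + 22) - 6*r^2 - 14*r - 4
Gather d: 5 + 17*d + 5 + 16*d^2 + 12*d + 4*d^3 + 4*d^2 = 4*d^3 + 20*d^2 + 29*d + 10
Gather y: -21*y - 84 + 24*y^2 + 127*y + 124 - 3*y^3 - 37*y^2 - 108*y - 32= -3*y^3 - 13*y^2 - 2*y + 8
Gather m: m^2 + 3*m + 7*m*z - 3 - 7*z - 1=m^2 + m*(7*z + 3) - 7*z - 4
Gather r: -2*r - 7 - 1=-2*r - 8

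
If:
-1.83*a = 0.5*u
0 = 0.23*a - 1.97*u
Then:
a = 0.00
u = 0.00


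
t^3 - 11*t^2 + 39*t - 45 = (t - 5)*(t - 3)^2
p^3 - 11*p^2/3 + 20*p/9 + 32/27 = (p - 8/3)*(p - 4/3)*(p + 1/3)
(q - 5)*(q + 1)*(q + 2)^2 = q^4 - 17*q^2 - 36*q - 20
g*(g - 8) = g^2 - 8*g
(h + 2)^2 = h^2 + 4*h + 4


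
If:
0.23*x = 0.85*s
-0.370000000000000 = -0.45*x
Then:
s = 0.22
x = 0.82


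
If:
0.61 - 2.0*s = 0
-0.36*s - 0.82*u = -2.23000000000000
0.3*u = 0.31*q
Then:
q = 2.50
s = 0.30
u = 2.59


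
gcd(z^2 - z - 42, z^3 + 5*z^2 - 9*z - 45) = 1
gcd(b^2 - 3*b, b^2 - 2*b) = b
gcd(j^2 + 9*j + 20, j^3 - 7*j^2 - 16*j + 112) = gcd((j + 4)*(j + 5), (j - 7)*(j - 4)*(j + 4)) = j + 4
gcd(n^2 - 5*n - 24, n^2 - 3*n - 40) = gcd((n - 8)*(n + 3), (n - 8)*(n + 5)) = n - 8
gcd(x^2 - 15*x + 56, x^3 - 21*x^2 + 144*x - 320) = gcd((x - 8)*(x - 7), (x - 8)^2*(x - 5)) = x - 8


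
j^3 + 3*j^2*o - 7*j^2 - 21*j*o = j*(j - 7)*(j + 3*o)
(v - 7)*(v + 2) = v^2 - 5*v - 14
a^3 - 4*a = a*(a - 2)*(a + 2)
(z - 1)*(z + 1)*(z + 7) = z^3 + 7*z^2 - z - 7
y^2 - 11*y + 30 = (y - 6)*(y - 5)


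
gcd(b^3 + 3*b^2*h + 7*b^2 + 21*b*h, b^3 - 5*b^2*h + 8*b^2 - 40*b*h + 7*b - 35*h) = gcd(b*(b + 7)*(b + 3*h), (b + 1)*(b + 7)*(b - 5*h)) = b + 7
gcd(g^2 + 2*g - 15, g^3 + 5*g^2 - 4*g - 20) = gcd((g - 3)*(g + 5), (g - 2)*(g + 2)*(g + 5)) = g + 5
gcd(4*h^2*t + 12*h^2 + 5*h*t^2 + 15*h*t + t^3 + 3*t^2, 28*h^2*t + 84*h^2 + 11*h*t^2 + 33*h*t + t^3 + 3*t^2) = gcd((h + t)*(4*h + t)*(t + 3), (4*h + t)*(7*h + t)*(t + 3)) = 4*h*t + 12*h + t^2 + 3*t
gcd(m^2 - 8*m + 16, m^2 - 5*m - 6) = 1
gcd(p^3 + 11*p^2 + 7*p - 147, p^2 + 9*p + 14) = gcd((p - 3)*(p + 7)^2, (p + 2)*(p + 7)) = p + 7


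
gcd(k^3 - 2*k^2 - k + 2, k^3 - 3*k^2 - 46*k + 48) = k - 1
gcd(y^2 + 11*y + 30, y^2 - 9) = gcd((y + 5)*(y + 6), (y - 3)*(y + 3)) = 1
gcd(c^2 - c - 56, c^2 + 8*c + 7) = c + 7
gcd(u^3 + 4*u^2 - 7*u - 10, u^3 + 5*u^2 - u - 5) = u^2 + 6*u + 5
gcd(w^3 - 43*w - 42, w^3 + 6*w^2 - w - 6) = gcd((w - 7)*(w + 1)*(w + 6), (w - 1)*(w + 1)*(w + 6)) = w^2 + 7*w + 6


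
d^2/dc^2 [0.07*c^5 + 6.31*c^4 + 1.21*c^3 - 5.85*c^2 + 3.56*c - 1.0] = 1.4*c^3 + 75.72*c^2 + 7.26*c - 11.7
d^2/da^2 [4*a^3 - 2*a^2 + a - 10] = 24*a - 4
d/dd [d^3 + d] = 3*d^2 + 1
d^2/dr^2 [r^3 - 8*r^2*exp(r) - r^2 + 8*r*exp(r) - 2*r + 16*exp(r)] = -8*r^2*exp(r) - 24*r*exp(r) + 6*r + 16*exp(r) - 2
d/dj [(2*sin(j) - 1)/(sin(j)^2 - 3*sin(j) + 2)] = (2*sin(j) + cos(2*j))*cos(j)/((sin(j) - 2)^2*(sin(j) - 1)^2)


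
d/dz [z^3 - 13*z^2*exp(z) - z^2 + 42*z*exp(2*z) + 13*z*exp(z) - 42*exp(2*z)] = -13*z^2*exp(z) + 3*z^2 + 84*z*exp(2*z) - 13*z*exp(z) - 2*z - 42*exp(2*z) + 13*exp(z)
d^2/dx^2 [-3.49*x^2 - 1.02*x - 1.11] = -6.98000000000000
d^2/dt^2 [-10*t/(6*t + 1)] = 120/(6*t + 1)^3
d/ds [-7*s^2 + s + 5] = 1 - 14*s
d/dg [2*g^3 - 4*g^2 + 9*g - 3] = 6*g^2 - 8*g + 9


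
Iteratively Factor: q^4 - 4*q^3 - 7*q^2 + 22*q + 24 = (q - 3)*(q^3 - q^2 - 10*q - 8) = (q - 3)*(q + 2)*(q^2 - 3*q - 4) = (q - 3)*(q + 1)*(q + 2)*(q - 4)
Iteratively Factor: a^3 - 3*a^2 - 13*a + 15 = (a - 1)*(a^2 - 2*a - 15) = (a - 1)*(a + 3)*(a - 5)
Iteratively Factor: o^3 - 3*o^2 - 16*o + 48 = (o - 4)*(o^2 + o - 12) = (o - 4)*(o - 3)*(o + 4)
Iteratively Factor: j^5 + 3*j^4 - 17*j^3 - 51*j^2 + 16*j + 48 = (j + 1)*(j^4 + 2*j^3 - 19*j^2 - 32*j + 48) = (j - 4)*(j + 1)*(j^3 + 6*j^2 + 5*j - 12) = (j - 4)*(j - 1)*(j + 1)*(j^2 + 7*j + 12) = (j - 4)*(j - 1)*(j + 1)*(j + 4)*(j + 3)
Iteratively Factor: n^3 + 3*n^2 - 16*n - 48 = (n + 3)*(n^2 - 16) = (n + 3)*(n + 4)*(n - 4)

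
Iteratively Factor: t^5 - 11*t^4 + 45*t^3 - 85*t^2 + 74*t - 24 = (t - 4)*(t^4 - 7*t^3 + 17*t^2 - 17*t + 6) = (t - 4)*(t - 1)*(t^3 - 6*t^2 + 11*t - 6) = (t - 4)*(t - 2)*(t - 1)*(t^2 - 4*t + 3) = (t - 4)*(t - 3)*(t - 2)*(t - 1)*(t - 1)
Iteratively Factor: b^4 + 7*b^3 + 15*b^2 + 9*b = (b + 1)*(b^3 + 6*b^2 + 9*b) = b*(b + 1)*(b^2 + 6*b + 9) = b*(b + 1)*(b + 3)*(b + 3)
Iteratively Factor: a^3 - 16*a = (a - 4)*(a^2 + 4*a) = (a - 4)*(a + 4)*(a)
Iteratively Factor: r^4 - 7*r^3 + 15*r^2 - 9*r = (r - 3)*(r^3 - 4*r^2 + 3*r) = (r - 3)*(r - 1)*(r^2 - 3*r) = (r - 3)^2*(r - 1)*(r)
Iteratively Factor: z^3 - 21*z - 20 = (z + 1)*(z^2 - z - 20) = (z + 1)*(z + 4)*(z - 5)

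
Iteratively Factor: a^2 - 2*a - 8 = (a - 4)*(a + 2)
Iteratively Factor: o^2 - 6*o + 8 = (o - 2)*(o - 4)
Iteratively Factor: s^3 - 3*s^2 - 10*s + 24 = (s - 2)*(s^2 - s - 12) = (s - 2)*(s + 3)*(s - 4)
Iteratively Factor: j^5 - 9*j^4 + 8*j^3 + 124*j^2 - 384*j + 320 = (j - 5)*(j^4 - 4*j^3 - 12*j^2 + 64*j - 64) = (j - 5)*(j - 2)*(j^3 - 2*j^2 - 16*j + 32) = (j - 5)*(j - 4)*(j - 2)*(j^2 + 2*j - 8) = (j - 5)*(j - 4)*(j - 2)^2*(j + 4)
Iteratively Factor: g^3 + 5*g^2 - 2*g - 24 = (g + 4)*(g^2 + g - 6) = (g - 2)*(g + 4)*(g + 3)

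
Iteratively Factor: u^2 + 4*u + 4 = (u + 2)*(u + 2)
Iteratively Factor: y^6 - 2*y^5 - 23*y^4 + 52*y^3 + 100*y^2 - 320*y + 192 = (y - 1)*(y^5 - y^4 - 24*y^3 + 28*y^2 + 128*y - 192) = (y - 4)*(y - 1)*(y^4 + 3*y^3 - 12*y^2 - 20*y + 48) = (y - 4)*(y - 1)*(y + 4)*(y^3 - y^2 - 8*y + 12) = (y - 4)*(y - 1)*(y + 3)*(y + 4)*(y^2 - 4*y + 4) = (y - 4)*(y - 2)*(y - 1)*(y + 3)*(y + 4)*(y - 2)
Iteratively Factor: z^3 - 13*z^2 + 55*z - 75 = (z - 5)*(z^2 - 8*z + 15) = (z - 5)^2*(z - 3)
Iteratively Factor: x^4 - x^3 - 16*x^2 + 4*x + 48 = (x - 4)*(x^3 + 3*x^2 - 4*x - 12) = (x - 4)*(x - 2)*(x^2 + 5*x + 6) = (x - 4)*(x - 2)*(x + 3)*(x + 2)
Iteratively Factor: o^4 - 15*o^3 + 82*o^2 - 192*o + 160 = (o - 5)*(o^3 - 10*o^2 + 32*o - 32) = (o - 5)*(o - 2)*(o^2 - 8*o + 16) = (o - 5)*(o - 4)*(o - 2)*(o - 4)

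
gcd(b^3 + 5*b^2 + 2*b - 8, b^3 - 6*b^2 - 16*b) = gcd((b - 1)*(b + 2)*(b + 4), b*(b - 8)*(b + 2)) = b + 2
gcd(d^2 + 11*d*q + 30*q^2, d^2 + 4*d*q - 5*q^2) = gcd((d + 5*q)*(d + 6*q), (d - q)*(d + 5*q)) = d + 5*q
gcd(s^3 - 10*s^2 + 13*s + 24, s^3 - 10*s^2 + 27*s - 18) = s - 3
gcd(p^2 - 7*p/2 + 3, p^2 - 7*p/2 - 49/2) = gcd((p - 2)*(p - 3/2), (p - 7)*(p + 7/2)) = 1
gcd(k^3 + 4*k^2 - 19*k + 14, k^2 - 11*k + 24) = 1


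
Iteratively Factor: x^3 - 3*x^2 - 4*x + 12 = (x - 3)*(x^2 - 4) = (x - 3)*(x + 2)*(x - 2)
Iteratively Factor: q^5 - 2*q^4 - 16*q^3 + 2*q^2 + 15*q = (q - 5)*(q^4 + 3*q^3 - q^2 - 3*q) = (q - 5)*(q - 1)*(q^3 + 4*q^2 + 3*q) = (q - 5)*(q - 1)*(q + 1)*(q^2 + 3*q) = q*(q - 5)*(q - 1)*(q + 1)*(q + 3)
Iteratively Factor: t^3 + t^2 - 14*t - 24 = (t + 2)*(t^2 - t - 12) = (t + 2)*(t + 3)*(t - 4)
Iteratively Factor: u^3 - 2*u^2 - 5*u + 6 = (u + 2)*(u^2 - 4*u + 3) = (u - 1)*(u + 2)*(u - 3)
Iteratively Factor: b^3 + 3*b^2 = (b)*(b^2 + 3*b) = b^2*(b + 3)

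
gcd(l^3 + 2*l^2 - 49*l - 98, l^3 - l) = 1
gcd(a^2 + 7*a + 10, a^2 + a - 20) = a + 5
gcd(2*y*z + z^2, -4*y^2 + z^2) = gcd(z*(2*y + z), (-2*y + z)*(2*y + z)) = 2*y + z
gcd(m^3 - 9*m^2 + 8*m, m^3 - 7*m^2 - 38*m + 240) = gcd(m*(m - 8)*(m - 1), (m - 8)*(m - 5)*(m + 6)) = m - 8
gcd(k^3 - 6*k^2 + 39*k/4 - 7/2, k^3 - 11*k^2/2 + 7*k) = k^2 - 11*k/2 + 7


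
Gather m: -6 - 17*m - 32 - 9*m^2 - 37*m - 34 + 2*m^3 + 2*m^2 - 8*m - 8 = 2*m^3 - 7*m^2 - 62*m - 80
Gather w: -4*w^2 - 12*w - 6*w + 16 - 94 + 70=-4*w^2 - 18*w - 8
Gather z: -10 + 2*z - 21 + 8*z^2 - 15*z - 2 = 8*z^2 - 13*z - 33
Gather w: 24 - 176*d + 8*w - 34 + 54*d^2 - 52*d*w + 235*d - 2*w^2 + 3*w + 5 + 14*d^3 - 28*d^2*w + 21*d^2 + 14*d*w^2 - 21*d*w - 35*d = 14*d^3 + 75*d^2 + 24*d + w^2*(14*d - 2) + w*(-28*d^2 - 73*d + 11) - 5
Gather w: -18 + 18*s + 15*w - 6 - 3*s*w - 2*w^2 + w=18*s - 2*w^2 + w*(16 - 3*s) - 24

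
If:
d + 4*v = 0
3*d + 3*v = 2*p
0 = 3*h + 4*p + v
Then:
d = -4*v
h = 17*v/3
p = -9*v/2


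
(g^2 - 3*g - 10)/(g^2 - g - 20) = (g + 2)/(g + 4)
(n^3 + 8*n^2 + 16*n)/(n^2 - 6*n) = (n^2 + 8*n + 16)/(n - 6)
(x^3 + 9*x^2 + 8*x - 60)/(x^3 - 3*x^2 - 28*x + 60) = (x + 6)/(x - 6)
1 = 1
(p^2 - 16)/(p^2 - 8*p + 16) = (p + 4)/(p - 4)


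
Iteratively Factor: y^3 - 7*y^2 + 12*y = (y - 3)*(y^2 - 4*y) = (y - 4)*(y - 3)*(y)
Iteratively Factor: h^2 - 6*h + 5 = (h - 5)*(h - 1)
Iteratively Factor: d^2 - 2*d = (d)*(d - 2)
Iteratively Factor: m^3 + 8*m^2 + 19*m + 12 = (m + 4)*(m^2 + 4*m + 3) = (m + 3)*(m + 4)*(m + 1)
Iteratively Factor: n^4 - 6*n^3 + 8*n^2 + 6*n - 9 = (n + 1)*(n^3 - 7*n^2 + 15*n - 9) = (n - 3)*(n + 1)*(n^2 - 4*n + 3) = (n - 3)*(n - 1)*(n + 1)*(n - 3)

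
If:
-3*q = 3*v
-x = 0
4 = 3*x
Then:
No Solution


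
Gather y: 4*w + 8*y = 4*w + 8*y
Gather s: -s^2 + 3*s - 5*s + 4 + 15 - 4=-s^2 - 2*s + 15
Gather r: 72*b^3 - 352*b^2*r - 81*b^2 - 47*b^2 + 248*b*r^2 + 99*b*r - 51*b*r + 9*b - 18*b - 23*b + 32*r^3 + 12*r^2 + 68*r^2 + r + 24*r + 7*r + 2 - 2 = 72*b^3 - 128*b^2 - 32*b + 32*r^3 + r^2*(248*b + 80) + r*(-352*b^2 + 48*b + 32)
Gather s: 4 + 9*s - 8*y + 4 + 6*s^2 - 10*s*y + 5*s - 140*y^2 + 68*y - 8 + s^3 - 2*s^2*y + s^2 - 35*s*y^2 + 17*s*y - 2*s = s^3 + s^2*(7 - 2*y) + s*(-35*y^2 + 7*y + 12) - 140*y^2 + 60*y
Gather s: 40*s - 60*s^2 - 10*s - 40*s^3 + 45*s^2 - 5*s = -40*s^3 - 15*s^2 + 25*s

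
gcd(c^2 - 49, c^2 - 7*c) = c - 7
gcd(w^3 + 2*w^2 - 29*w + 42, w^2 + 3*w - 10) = w - 2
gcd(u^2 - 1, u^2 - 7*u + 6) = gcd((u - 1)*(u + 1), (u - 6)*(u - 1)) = u - 1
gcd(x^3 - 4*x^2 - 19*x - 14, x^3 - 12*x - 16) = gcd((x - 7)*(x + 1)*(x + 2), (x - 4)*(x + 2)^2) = x + 2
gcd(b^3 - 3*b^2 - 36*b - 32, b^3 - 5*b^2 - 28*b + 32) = b^2 - 4*b - 32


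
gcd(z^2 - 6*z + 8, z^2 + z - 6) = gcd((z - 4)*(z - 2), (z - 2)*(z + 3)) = z - 2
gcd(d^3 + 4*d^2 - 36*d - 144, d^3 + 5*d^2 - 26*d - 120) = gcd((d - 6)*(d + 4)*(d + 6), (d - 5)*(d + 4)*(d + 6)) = d^2 + 10*d + 24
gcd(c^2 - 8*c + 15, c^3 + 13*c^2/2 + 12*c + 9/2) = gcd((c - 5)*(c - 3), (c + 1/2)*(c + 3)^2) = 1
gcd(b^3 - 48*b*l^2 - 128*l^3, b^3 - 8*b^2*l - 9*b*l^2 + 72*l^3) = b - 8*l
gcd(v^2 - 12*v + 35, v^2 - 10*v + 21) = v - 7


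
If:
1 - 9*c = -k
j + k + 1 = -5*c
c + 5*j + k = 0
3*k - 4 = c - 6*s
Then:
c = -1/60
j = 7/30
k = -23/20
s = 223/180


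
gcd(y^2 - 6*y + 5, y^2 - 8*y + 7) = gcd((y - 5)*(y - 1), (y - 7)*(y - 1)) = y - 1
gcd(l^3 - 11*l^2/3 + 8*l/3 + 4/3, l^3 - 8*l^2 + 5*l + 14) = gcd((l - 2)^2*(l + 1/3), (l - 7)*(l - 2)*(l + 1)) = l - 2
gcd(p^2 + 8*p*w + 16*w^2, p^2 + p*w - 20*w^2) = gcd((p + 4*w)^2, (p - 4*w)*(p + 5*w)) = 1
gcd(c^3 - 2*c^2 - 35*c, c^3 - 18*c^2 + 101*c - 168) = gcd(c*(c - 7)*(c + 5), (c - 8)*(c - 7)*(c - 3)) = c - 7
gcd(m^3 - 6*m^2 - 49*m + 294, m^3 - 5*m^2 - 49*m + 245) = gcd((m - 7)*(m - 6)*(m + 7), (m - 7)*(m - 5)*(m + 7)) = m^2 - 49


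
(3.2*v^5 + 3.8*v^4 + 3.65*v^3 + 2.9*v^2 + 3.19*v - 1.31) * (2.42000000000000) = 7.744*v^5 + 9.196*v^4 + 8.833*v^3 + 7.018*v^2 + 7.7198*v - 3.1702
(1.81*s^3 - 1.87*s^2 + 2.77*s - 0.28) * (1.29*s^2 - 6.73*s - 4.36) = 2.3349*s^5 - 14.5936*s^4 + 8.2668*s^3 - 10.8501*s^2 - 10.1928*s + 1.2208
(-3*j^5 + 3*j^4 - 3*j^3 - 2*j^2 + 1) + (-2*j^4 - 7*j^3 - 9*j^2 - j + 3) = -3*j^5 + j^4 - 10*j^3 - 11*j^2 - j + 4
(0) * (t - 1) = 0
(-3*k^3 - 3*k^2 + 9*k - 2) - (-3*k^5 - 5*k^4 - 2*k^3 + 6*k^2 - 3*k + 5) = 3*k^5 + 5*k^4 - k^3 - 9*k^2 + 12*k - 7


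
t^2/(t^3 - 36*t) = t/(t^2 - 36)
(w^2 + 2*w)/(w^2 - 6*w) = (w + 2)/(w - 6)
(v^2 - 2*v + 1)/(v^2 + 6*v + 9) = (v^2 - 2*v + 1)/(v^2 + 6*v + 9)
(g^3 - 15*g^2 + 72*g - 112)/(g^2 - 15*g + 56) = (g^2 - 8*g + 16)/(g - 8)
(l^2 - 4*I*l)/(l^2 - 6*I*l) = (l - 4*I)/(l - 6*I)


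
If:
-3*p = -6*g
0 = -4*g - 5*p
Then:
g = 0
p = 0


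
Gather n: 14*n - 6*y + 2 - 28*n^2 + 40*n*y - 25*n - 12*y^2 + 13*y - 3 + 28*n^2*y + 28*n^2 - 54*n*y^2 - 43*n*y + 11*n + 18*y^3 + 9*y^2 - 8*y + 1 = 28*n^2*y + n*(-54*y^2 - 3*y) + 18*y^3 - 3*y^2 - y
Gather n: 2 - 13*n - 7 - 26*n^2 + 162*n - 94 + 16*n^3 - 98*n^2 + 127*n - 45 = 16*n^3 - 124*n^2 + 276*n - 144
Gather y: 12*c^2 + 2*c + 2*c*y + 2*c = 12*c^2 + 2*c*y + 4*c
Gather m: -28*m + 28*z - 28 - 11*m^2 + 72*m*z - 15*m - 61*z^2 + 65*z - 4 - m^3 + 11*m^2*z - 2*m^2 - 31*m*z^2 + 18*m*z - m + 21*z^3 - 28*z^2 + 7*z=-m^3 + m^2*(11*z - 13) + m*(-31*z^2 + 90*z - 44) + 21*z^3 - 89*z^2 + 100*z - 32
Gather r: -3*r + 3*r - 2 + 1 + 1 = 0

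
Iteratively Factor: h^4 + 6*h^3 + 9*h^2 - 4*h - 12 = (h + 2)*(h^3 + 4*h^2 + h - 6) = (h - 1)*(h + 2)*(h^2 + 5*h + 6) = (h - 1)*(h + 2)^2*(h + 3)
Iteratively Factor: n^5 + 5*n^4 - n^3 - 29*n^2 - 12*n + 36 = (n - 1)*(n^4 + 6*n^3 + 5*n^2 - 24*n - 36) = (n - 2)*(n - 1)*(n^3 + 8*n^2 + 21*n + 18) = (n - 2)*(n - 1)*(n + 3)*(n^2 + 5*n + 6) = (n - 2)*(n - 1)*(n + 3)^2*(n + 2)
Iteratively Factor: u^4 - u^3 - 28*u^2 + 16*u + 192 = (u - 4)*(u^3 + 3*u^2 - 16*u - 48) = (u - 4)^2*(u^2 + 7*u + 12) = (u - 4)^2*(u + 4)*(u + 3)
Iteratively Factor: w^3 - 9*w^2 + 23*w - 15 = (w - 1)*(w^2 - 8*w + 15) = (w - 5)*(w - 1)*(w - 3)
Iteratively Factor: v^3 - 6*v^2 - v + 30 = (v - 5)*(v^2 - v - 6) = (v - 5)*(v - 3)*(v + 2)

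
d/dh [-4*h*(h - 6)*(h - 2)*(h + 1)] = -16*h^3 + 84*h^2 - 32*h - 48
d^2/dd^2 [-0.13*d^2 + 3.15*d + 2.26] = -0.260000000000000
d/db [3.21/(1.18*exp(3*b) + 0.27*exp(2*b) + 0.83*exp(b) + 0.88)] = (-11.3634*exp(2*b) - 1.7334*exp(b) - 2.6643)*exp(b)/(1.18*exp(3*b) + 0.27*exp(2*b) + 0.83*exp(b) + 0.88)^2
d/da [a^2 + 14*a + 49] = 2*a + 14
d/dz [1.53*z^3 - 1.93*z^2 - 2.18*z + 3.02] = 4.59*z^2 - 3.86*z - 2.18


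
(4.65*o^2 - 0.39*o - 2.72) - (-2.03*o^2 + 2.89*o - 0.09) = 6.68*o^2 - 3.28*o - 2.63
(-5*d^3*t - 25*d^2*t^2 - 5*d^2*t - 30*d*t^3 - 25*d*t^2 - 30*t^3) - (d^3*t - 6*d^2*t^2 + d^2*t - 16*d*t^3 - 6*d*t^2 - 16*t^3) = -6*d^3*t - 19*d^2*t^2 - 6*d^2*t - 14*d*t^3 - 19*d*t^2 - 14*t^3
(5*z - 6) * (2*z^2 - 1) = 10*z^3 - 12*z^2 - 5*z + 6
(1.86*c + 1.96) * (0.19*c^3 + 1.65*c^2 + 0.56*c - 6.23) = 0.3534*c^4 + 3.4414*c^3 + 4.2756*c^2 - 10.4902*c - 12.2108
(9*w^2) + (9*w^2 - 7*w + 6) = 18*w^2 - 7*w + 6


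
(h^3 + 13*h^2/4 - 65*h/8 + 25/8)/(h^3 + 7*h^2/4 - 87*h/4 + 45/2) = (2*h^2 + 9*h - 5)/(2*(h^2 + 3*h - 18))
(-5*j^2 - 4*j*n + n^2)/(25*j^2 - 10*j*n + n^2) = (-j - n)/(5*j - n)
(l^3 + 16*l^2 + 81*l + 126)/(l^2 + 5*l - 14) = (l^2 + 9*l + 18)/(l - 2)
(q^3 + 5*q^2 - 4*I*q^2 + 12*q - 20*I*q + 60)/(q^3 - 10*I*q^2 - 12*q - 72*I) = (q + 5)/(q - 6*I)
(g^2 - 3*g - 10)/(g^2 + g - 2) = (g - 5)/(g - 1)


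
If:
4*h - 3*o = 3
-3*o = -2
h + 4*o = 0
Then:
No Solution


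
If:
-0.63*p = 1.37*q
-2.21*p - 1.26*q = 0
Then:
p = 0.00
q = 0.00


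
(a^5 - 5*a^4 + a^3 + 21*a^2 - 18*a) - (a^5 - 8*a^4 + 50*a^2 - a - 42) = 3*a^4 + a^3 - 29*a^2 - 17*a + 42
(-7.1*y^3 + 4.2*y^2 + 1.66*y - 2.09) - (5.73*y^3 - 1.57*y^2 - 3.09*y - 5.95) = -12.83*y^3 + 5.77*y^2 + 4.75*y + 3.86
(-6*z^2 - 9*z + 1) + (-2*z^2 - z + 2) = -8*z^2 - 10*z + 3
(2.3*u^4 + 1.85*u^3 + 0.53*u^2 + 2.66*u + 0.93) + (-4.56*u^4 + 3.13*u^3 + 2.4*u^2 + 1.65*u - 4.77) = -2.26*u^4 + 4.98*u^3 + 2.93*u^2 + 4.31*u - 3.84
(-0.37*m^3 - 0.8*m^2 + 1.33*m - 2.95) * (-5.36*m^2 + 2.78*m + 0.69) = 1.9832*m^5 + 3.2594*m^4 - 9.6081*m^3 + 18.9574*m^2 - 7.2833*m - 2.0355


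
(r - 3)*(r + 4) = r^2 + r - 12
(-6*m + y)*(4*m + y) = -24*m^2 - 2*m*y + y^2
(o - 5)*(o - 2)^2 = o^3 - 9*o^2 + 24*o - 20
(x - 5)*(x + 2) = x^2 - 3*x - 10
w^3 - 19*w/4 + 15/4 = (w - 3/2)*(w - 1)*(w + 5/2)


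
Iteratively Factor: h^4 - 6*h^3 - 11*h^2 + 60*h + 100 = (h + 2)*(h^3 - 8*h^2 + 5*h + 50) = (h - 5)*(h + 2)*(h^2 - 3*h - 10) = (h - 5)^2*(h + 2)*(h + 2)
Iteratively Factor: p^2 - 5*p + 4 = (p - 4)*(p - 1)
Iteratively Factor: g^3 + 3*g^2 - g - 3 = (g + 3)*(g^2 - 1) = (g - 1)*(g + 3)*(g + 1)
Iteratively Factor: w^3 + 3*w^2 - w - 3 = (w + 1)*(w^2 + 2*w - 3) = (w + 1)*(w + 3)*(w - 1)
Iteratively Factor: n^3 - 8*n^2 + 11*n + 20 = (n + 1)*(n^2 - 9*n + 20) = (n - 5)*(n + 1)*(n - 4)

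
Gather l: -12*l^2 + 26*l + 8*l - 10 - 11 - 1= -12*l^2 + 34*l - 22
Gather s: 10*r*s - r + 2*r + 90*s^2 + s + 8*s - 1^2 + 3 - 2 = r + 90*s^2 + s*(10*r + 9)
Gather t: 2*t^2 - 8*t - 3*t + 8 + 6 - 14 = 2*t^2 - 11*t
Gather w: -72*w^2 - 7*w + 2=-72*w^2 - 7*w + 2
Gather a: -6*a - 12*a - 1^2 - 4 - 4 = -18*a - 9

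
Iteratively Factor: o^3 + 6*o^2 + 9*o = (o)*(o^2 + 6*o + 9) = o*(o + 3)*(o + 3)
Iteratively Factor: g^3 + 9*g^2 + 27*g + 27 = (g + 3)*(g^2 + 6*g + 9) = (g + 3)^2*(g + 3)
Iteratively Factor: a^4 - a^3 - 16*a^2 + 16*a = (a - 4)*(a^3 + 3*a^2 - 4*a) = (a - 4)*(a + 4)*(a^2 - a) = (a - 4)*(a - 1)*(a + 4)*(a)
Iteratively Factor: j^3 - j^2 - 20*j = (j - 5)*(j^2 + 4*j) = j*(j - 5)*(j + 4)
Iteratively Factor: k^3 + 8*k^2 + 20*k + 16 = (k + 2)*(k^2 + 6*k + 8) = (k + 2)^2*(k + 4)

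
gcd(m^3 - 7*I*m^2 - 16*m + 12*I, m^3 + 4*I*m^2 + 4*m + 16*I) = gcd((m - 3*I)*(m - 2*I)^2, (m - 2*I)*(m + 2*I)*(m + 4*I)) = m - 2*I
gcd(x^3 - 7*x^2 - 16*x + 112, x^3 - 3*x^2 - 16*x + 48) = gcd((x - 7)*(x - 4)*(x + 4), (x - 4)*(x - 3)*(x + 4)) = x^2 - 16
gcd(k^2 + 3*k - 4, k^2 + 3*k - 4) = k^2 + 3*k - 4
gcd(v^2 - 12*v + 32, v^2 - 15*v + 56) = v - 8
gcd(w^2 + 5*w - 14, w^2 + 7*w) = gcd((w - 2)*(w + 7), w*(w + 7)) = w + 7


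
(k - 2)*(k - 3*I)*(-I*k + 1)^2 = -k^4 + 2*k^3 + I*k^3 - 5*k^2 - 2*I*k^2 + 10*k - 3*I*k + 6*I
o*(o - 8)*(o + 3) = o^3 - 5*o^2 - 24*o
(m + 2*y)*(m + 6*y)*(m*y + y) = m^3*y + 8*m^2*y^2 + m^2*y + 12*m*y^3 + 8*m*y^2 + 12*y^3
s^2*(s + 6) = s^3 + 6*s^2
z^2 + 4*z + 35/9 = (z + 5/3)*(z + 7/3)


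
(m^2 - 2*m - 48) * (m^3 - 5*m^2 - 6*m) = m^5 - 7*m^4 - 44*m^3 + 252*m^2 + 288*m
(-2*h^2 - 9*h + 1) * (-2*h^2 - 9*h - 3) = 4*h^4 + 36*h^3 + 85*h^2 + 18*h - 3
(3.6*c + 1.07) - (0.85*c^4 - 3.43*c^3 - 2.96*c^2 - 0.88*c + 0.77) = -0.85*c^4 + 3.43*c^3 + 2.96*c^2 + 4.48*c + 0.3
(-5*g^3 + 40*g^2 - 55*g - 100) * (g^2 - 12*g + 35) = -5*g^5 + 100*g^4 - 710*g^3 + 1960*g^2 - 725*g - 3500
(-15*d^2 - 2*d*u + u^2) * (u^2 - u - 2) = -15*d^2*u^2 + 15*d^2*u + 30*d^2 - 2*d*u^3 + 2*d*u^2 + 4*d*u + u^4 - u^3 - 2*u^2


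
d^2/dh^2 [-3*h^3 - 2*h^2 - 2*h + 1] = -18*h - 4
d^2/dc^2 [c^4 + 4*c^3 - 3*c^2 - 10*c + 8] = 12*c^2 + 24*c - 6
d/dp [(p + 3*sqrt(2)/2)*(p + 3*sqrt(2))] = 2*p + 9*sqrt(2)/2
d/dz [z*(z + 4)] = 2*z + 4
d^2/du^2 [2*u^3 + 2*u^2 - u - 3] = 12*u + 4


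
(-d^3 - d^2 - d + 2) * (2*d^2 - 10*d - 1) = -2*d^5 + 8*d^4 + 9*d^3 + 15*d^2 - 19*d - 2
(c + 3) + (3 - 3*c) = 6 - 2*c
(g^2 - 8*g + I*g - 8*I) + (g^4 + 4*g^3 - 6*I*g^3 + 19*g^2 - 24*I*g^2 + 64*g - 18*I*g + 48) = g^4 + 4*g^3 - 6*I*g^3 + 20*g^2 - 24*I*g^2 + 56*g - 17*I*g + 48 - 8*I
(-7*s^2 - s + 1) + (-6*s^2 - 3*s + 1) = -13*s^2 - 4*s + 2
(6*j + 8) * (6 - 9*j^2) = -54*j^3 - 72*j^2 + 36*j + 48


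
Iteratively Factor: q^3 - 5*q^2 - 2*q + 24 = (q - 4)*(q^2 - q - 6) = (q - 4)*(q - 3)*(q + 2)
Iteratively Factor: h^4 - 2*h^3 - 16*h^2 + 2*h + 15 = (h - 1)*(h^3 - h^2 - 17*h - 15) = (h - 1)*(h + 3)*(h^2 - 4*h - 5) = (h - 1)*(h + 1)*(h + 3)*(h - 5)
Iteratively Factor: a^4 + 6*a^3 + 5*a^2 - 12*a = (a + 3)*(a^3 + 3*a^2 - 4*a) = a*(a + 3)*(a^2 + 3*a - 4) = a*(a + 3)*(a + 4)*(a - 1)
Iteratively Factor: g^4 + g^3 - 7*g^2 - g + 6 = (g - 2)*(g^3 + 3*g^2 - g - 3) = (g - 2)*(g + 3)*(g^2 - 1) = (g - 2)*(g - 1)*(g + 3)*(g + 1)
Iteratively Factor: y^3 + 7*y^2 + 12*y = (y + 4)*(y^2 + 3*y) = y*(y + 4)*(y + 3)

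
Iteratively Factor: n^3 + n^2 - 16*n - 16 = (n - 4)*(n^2 + 5*n + 4) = (n - 4)*(n + 1)*(n + 4)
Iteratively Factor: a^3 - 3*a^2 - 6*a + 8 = (a + 2)*(a^2 - 5*a + 4) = (a - 4)*(a + 2)*(a - 1)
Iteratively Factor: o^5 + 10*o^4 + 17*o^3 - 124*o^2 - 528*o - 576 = (o + 3)*(o^4 + 7*o^3 - 4*o^2 - 112*o - 192) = (o + 3)*(o + 4)*(o^3 + 3*o^2 - 16*o - 48) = (o + 3)^2*(o + 4)*(o^2 - 16) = (o - 4)*(o + 3)^2*(o + 4)*(o + 4)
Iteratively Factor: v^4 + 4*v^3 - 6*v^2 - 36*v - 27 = (v + 3)*(v^3 + v^2 - 9*v - 9) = (v + 3)^2*(v^2 - 2*v - 3) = (v - 3)*(v + 3)^2*(v + 1)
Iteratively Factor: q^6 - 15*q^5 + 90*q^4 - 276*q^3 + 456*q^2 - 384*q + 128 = (q - 4)*(q^5 - 11*q^4 + 46*q^3 - 92*q^2 + 88*q - 32) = (q - 4)*(q - 1)*(q^4 - 10*q^3 + 36*q^2 - 56*q + 32) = (q - 4)*(q - 2)*(q - 1)*(q^3 - 8*q^2 + 20*q - 16) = (q - 4)*(q - 2)^2*(q - 1)*(q^2 - 6*q + 8) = (q - 4)*(q - 2)^3*(q - 1)*(q - 4)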